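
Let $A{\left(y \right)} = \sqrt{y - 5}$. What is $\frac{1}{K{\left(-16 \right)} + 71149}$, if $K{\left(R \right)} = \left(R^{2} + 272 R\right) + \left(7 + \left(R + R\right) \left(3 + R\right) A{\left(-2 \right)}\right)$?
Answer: $\frac{2395}{160651964} - \frac{26 i \sqrt{7}}{281140937} \approx 1.4908 \cdot 10^{-5} - 2.4468 \cdot 10^{-7} i$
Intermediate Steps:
$A{\left(y \right)} = \sqrt{-5 + y}$
$K{\left(R \right)} = 7 + R^{2} + 272 R + 2 i R \sqrt{7} \left(3 + R\right)$ ($K{\left(R \right)} = \left(R^{2} + 272 R\right) + \left(7 + \left(R + R\right) \left(3 + R\right) \sqrt{-5 - 2}\right) = \left(R^{2} + 272 R\right) + \left(7 + 2 R \left(3 + R\right) \sqrt{-7}\right) = \left(R^{2} + 272 R\right) + \left(7 + 2 R \left(3 + R\right) i \sqrt{7}\right) = \left(R^{2} + 272 R\right) + \left(7 + 2 i R \sqrt{7} \left(3 + R\right)\right) = 7 + R^{2} + 272 R + 2 i R \sqrt{7} \left(3 + R\right)$)
$\frac{1}{K{\left(-16 \right)} + 71149} = \frac{1}{\left(7 + \left(-16\right)^{2} + 272 \left(-16\right) + 2 i \sqrt{7} \left(-16\right)^{2} + 6 i \left(-16\right) \sqrt{7}\right) + 71149} = \frac{1}{\left(7 + 256 - 4352 + 2 i \sqrt{7} \cdot 256 - 96 i \sqrt{7}\right) + 71149} = \frac{1}{\left(7 + 256 - 4352 + 512 i \sqrt{7} - 96 i \sqrt{7}\right) + 71149} = \frac{1}{\left(-4089 + 416 i \sqrt{7}\right) + 71149} = \frac{1}{67060 + 416 i \sqrt{7}}$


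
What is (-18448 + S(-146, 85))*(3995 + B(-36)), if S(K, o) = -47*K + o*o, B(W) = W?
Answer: -17265199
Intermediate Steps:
S(K, o) = o² - 47*K (S(K, o) = -47*K + o² = o² - 47*K)
(-18448 + S(-146, 85))*(3995 + B(-36)) = (-18448 + (85² - 47*(-146)))*(3995 - 36) = (-18448 + (7225 + 6862))*3959 = (-18448 + 14087)*3959 = -4361*3959 = -17265199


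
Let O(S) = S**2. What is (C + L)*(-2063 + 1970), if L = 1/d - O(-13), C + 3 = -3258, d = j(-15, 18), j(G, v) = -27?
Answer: 2870941/9 ≈ 3.1899e+5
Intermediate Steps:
d = -27
C = -3261 (C = -3 - 3258 = -3261)
L = -4564/27 (L = 1/(-27) - 1*(-13)**2 = -1/27 - 1*169 = -1/27 - 169 = -4564/27 ≈ -169.04)
(C + L)*(-2063 + 1970) = (-3261 - 4564/27)*(-2063 + 1970) = -92611/27*(-93) = 2870941/9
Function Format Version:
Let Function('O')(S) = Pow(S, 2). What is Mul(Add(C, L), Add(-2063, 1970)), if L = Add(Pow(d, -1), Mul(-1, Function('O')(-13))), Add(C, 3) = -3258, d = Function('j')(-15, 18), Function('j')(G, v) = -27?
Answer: Rational(2870941, 9) ≈ 3.1899e+5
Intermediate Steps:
d = -27
C = -3261 (C = Add(-3, -3258) = -3261)
L = Rational(-4564, 27) (L = Add(Pow(-27, -1), Mul(-1, Pow(-13, 2))) = Add(Rational(-1, 27), Mul(-1, 169)) = Add(Rational(-1, 27), -169) = Rational(-4564, 27) ≈ -169.04)
Mul(Add(C, L), Add(-2063, 1970)) = Mul(Add(-3261, Rational(-4564, 27)), Add(-2063, 1970)) = Mul(Rational(-92611, 27), -93) = Rational(2870941, 9)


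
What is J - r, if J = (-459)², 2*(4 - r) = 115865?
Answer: 537219/2 ≈ 2.6861e+5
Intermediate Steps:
r = -115857/2 (r = 4 - ½*115865 = 4 - 115865/2 = -115857/2 ≈ -57929.)
J = 210681
J - r = 210681 - 1*(-115857/2) = 210681 + 115857/2 = 537219/2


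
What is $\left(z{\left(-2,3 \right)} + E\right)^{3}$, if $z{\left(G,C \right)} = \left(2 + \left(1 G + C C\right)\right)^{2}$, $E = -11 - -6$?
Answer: $438976$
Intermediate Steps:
$E = -5$ ($E = -11 + 6 = -5$)
$z{\left(G,C \right)} = \left(2 + G + C^{2}\right)^{2}$ ($z{\left(G,C \right)} = \left(2 + \left(G + C^{2}\right)\right)^{2} = \left(2 + G + C^{2}\right)^{2}$)
$\left(z{\left(-2,3 \right)} + E\right)^{3} = \left(\left(2 - 2 + 3^{2}\right)^{2} - 5\right)^{3} = \left(\left(2 - 2 + 9\right)^{2} - 5\right)^{3} = \left(9^{2} - 5\right)^{3} = \left(81 - 5\right)^{3} = 76^{3} = 438976$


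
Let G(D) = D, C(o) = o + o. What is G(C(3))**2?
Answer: 36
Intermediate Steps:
C(o) = 2*o
G(C(3))**2 = (2*3)**2 = 6**2 = 36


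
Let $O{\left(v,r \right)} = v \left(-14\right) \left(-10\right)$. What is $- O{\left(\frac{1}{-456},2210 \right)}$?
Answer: $\frac{35}{114} \approx 0.30702$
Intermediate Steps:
$O{\left(v,r \right)} = 140 v$ ($O{\left(v,r \right)} = - 14 v \left(-10\right) = 140 v$)
$- O{\left(\frac{1}{-456},2210 \right)} = - \frac{140}{-456} = - \frac{140 \left(-1\right)}{456} = \left(-1\right) \left(- \frac{35}{114}\right) = \frac{35}{114}$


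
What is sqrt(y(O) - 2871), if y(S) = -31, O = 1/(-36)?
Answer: I*sqrt(2902) ≈ 53.87*I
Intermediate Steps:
O = -1/36 ≈ -0.027778
sqrt(y(O) - 2871) = sqrt(-31 - 2871) = sqrt(-2902) = I*sqrt(2902)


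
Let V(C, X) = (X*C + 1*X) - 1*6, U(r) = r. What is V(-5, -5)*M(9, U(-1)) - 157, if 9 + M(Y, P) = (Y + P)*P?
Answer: -395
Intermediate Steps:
M(Y, P) = -9 + P*(P + Y) (M(Y, P) = -9 + (Y + P)*P = -9 + (P + Y)*P = -9 + P*(P + Y))
V(C, X) = -6 + X + C*X (V(C, X) = (C*X + X) - 6 = (X + C*X) - 6 = -6 + X + C*X)
V(-5, -5)*M(9, U(-1)) - 157 = (-6 - 5 - 5*(-5))*(-9 + (-1)² - 1*9) - 157 = (-6 - 5 + 25)*(-9 + 1 - 9) - 157 = 14*(-17) - 157 = -238 - 157 = -395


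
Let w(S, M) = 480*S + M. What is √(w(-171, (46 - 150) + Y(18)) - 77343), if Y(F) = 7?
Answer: 4*I*√9970 ≈ 399.4*I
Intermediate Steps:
w(S, M) = M + 480*S
√(w(-171, (46 - 150) + Y(18)) - 77343) = √((((46 - 150) + 7) + 480*(-171)) - 77343) = √(((-104 + 7) - 82080) - 77343) = √((-97 - 82080) - 77343) = √(-82177 - 77343) = √(-159520) = 4*I*√9970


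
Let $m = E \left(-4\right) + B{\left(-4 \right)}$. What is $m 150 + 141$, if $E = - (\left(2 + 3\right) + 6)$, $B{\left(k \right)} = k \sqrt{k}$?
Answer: $6741 - 1200 i \approx 6741.0 - 1200.0 i$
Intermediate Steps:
$B{\left(k \right)} = k^{\frac{3}{2}}$
$E = -11$ ($E = - (5 + 6) = \left(-1\right) 11 = -11$)
$m = 44 - 8 i$ ($m = \left(-11\right) \left(-4\right) + \left(-4\right)^{\frac{3}{2}} = 44 - 8 i \approx 44.0 - 8.0 i$)
$m 150 + 141 = \left(44 - 8 i\right) 150 + 141 = \left(6600 - 1200 i\right) + 141 = 6741 - 1200 i$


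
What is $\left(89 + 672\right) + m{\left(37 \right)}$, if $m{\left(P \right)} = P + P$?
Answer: $835$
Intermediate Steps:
$m{\left(P \right)} = 2 P$
$\left(89 + 672\right) + m{\left(37 \right)} = \left(89 + 672\right) + 2 \cdot 37 = 761 + 74 = 835$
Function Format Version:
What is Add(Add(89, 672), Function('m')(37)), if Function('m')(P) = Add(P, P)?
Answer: 835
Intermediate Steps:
Function('m')(P) = Mul(2, P)
Add(Add(89, 672), Function('m')(37)) = Add(Add(89, 672), Mul(2, 37)) = Add(761, 74) = 835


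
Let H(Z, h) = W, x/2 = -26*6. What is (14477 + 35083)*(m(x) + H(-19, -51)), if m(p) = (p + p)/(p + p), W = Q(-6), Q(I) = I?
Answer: -247800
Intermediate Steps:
x = -312 (x = 2*(-26*6) = 2*(-156) = -312)
W = -6
m(p) = 1 (m(p) = (2*p)/((2*p)) = (2*p)*(1/(2*p)) = 1)
H(Z, h) = -6
(14477 + 35083)*(m(x) + H(-19, -51)) = (14477 + 35083)*(1 - 6) = 49560*(-5) = -247800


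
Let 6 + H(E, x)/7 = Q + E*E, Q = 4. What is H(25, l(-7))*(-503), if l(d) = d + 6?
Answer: -2193583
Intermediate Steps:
l(d) = 6 + d
H(E, x) = -14 + 7*E² (H(E, x) = -42 + 7*(4 + E*E) = -42 + 7*(4 + E²) = -42 + (28 + 7*E²) = -14 + 7*E²)
H(25, l(-7))*(-503) = (-14 + 7*25²)*(-503) = (-14 + 7*625)*(-503) = (-14 + 4375)*(-503) = 4361*(-503) = -2193583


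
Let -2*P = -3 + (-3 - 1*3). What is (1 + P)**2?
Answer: 121/4 ≈ 30.250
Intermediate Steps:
P = 9/2 (P = -(-3 + (-3 - 1*3))/2 = -(-3 + (-3 - 3))/2 = -(-3 - 6)/2 = -1/2*(-9) = 9/2 ≈ 4.5000)
(1 + P)**2 = (1 + 9/2)**2 = (11/2)**2 = 121/4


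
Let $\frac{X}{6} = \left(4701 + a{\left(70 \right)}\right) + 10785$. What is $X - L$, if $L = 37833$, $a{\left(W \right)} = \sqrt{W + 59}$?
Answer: $55083 + 6 \sqrt{129} \approx 55151.0$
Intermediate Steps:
$a{\left(W \right)} = \sqrt{59 + W}$
$X = 92916 + 6 \sqrt{129}$ ($X = 6 \left(\left(4701 + \sqrt{59 + 70}\right) + 10785\right) = 6 \left(\left(4701 + \sqrt{129}\right) + 10785\right) = 6 \left(15486 + \sqrt{129}\right) = 92916 + 6 \sqrt{129} \approx 92984.0$)
$X - L = \left(92916 + 6 \sqrt{129}\right) - 37833 = 55083 + 6 \sqrt{129}$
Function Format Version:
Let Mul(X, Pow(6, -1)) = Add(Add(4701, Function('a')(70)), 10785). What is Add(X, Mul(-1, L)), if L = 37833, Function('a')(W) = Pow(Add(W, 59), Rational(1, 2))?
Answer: Add(55083, Mul(6, Pow(129, Rational(1, 2)))) ≈ 55151.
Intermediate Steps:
Function('a')(W) = Pow(Add(59, W), Rational(1, 2))
X = Add(92916, Mul(6, Pow(129, Rational(1, 2)))) (X = Mul(6, Add(Add(4701, Pow(Add(59, 70), Rational(1, 2))), 10785)) = Mul(6, Add(Add(4701, Pow(129, Rational(1, 2))), 10785)) = Mul(6, Add(15486, Pow(129, Rational(1, 2)))) = Add(92916, Mul(6, Pow(129, Rational(1, 2)))) ≈ 92984.)
Add(X, Mul(-1, L)) = Add(Add(92916, Mul(6, Pow(129, Rational(1, 2)))), Mul(-1, 37833)) = Add(Add(92916, Mul(6, Pow(129, Rational(1, 2)))), -37833) = Add(55083, Mul(6, Pow(129, Rational(1, 2))))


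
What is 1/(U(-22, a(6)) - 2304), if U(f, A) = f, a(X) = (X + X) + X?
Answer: -1/2326 ≈ -0.00042992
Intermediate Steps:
a(X) = 3*X (a(X) = 2*X + X = 3*X)
1/(U(-22, a(6)) - 2304) = 1/(-22 - 2304) = 1/(-2326) = -1/2326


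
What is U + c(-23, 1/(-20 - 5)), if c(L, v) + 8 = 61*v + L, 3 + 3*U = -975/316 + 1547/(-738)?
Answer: -316293157/8745300 ≈ -36.167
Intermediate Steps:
U = -954013/349812 (U = -1 + (-975/316 + 1547/(-738))/3 = -1 + (-975*1/316 + 1547*(-1/738))/3 = -1 + (-975/316 - 1547/738)/3 = -1 + (⅓)*(-604201/116604) = -1 - 604201/349812 = -954013/349812 ≈ -2.7272)
c(L, v) = -8 + L + 61*v (c(L, v) = -8 + (61*v + L) = -8 + (L + 61*v) = -8 + L + 61*v)
U + c(-23, 1/(-20 - 5)) = -954013/349812 + (-8 - 23 + 61/(-20 - 5)) = -954013/349812 + (-8 - 23 + 61/(-25)) = -954013/349812 + (-8 - 23 + 61*(-1/25)) = -954013/349812 + (-8 - 23 - 61/25) = -954013/349812 - 836/25 = -316293157/8745300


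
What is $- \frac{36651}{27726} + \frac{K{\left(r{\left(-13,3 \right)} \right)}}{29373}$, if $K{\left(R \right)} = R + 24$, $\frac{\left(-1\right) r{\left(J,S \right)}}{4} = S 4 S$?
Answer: $- \frac{119986327}{90488422} \approx -1.326$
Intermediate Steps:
$r{\left(J,S \right)} = - 16 S^{2}$ ($r{\left(J,S \right)} = - 4 S 4 S = - 4 \cdot 4 S S = - 4 \cdot 4 S^{2} = - 16 S^{2}$)
$K{\left(R \right)} = 24 + R$
$- \frac{36651}{27726} + \frac{K{\left(r{\left(-13,3 \right)} \right)}}{29373} = - \frac{36651}{27726} + \frac{24 - 16 \cdot 3^{2}}{29373} = \left(-36651\right) \frac{1}{27726} + \left(24 - 144\right) \frac{1}{29373} = - \frac{12217}{9242} + \left(24 - 144\right) \frac{1}{29373} = - \frac{12217}{9242} - \frac{40}{9791} = - \frac{119986327}{90488422}$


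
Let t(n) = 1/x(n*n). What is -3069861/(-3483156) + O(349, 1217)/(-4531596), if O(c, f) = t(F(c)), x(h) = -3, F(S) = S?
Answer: 1738921373651/1973031974622 ≈ 0.88134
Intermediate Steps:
t(n) = -⅓ (t(n) = 1/(-3) = -⅓)
O(c, f) = -⅓
-3069861/(-3483156) + O(349, 1217)/(-4531596) = -3069861/(-3483156) - ⅓/(-4531596) = -3069861*(-1/3483156) - ⅓*(-1/4531596) = 1023287/1161052 + 1/13594788 = 1738921373651/1973031974622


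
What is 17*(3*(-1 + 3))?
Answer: 102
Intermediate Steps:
17*(3*(-1 + 3)) = 17*(3*2) = 17*6 = 102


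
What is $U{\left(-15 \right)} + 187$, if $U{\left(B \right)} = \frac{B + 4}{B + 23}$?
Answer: $\frac{1485}{8} \approx 185.63$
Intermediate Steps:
$U{\left(B \right)} = \frac{4 + B}{23 + B}$
$U{\left(-15 \right)} + 187 = \frac{4 - 15}{23 - 15} + 187 = \frac{1}{8} \left(-11\right) + 187 = - \frac{11}{8} + 187 = \frac{1485}{8}$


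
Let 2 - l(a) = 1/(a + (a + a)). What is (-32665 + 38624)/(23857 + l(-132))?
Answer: 2359764/9448165 ≈ 0.24976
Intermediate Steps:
l(a) = 2 - 1/(3*a) (l(a) = 2 - 1/(a + (a + a)) = 2 - 1/(a + 2*a) = 2 - 1/(3*a))
(-32665 + 38624)/(23857 + l(-132)) = (-32665 + 38624)/(23857 + (2 - 1/3/(-132))) = 5959/(23857 + (2 - 1/3*(-1/132))) = 5959/(23857 + (2 + 1/396)) = 5959/(23857 + 793/396) = 5959/(9448165/396) = 5959*(396/9448165) = 2359764/9448165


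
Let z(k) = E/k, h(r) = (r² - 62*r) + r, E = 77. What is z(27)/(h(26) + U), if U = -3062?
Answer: -77/107244 ≈ -0.00071799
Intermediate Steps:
h(r) = r² - 61*r
z(k) = 77/k
z(27)/(h(26) + U) = (77/27)/(26*(-61 + 26) - 3062) = (77*(1/27))/(26*(-35) - 3062) = 77/(27*(-910 - 3062)) = (77/27)/(-3972) = (77/27)*(-1/3972) = -77/107244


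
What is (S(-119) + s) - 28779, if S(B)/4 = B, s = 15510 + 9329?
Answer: -4416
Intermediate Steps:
s = 24839
S(B) = 4*B
(S(-119) + s) - 28779 = (4*(-119) + 24839) - 28779 = (-476 + 24839) - 28779 = 24363 - 28779 = -4416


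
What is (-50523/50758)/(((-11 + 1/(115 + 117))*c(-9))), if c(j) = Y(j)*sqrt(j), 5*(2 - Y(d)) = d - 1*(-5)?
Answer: -4883890*I/453192803 ≈ -0.010777*I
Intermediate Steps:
Y(d) = 1 - d/5 (Y(d) = 2 - (d - 1*(-5))/5 = 2 - (d + 5)/5 = 2 - (5 + d)/5 = 2 + (-1 - d/5) = 1 - d/5)
c(j) = sqrt(j)*(1 - j/5) (c(j) = (1 - j/5)*sqrt(j) = sqrt(j)*(1 - j/5))
(-50523/50758)/(((-11 + 1/(115 + 117))*c(-9))) = (-50523/50758)/(((-11 + 1/(115 + 117))*(sqrt(-9)*(5 - 1*(-9))/5))) = (-50523*1/50758)/(((-11 + 1/232)*((3*I)*(5 + 9)/5))) = -50523*(-5*I/(42*(-11 + 1/232)))/50758 = -50523*580*I/53571/50758 = -4883890*I/453192803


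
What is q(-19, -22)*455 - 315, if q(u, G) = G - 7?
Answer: -13510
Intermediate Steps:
q(u, G) = -7 + G
q(-19, -22)*455 - 315 = (-7 - 22)*455 - 315 = -29*455 - 315 = -13195 - 315 = -13510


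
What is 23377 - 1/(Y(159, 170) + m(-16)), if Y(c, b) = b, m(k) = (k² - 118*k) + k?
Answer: 53720345/2298 ≈ 23377.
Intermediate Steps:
m(k) = k² - 117*k
23377 - 1/(Y(159, 170) + m(-16)) = 23377 - 1/(170 - 16*(-117 - 16)) = 23377 - 1/(170 - 16*(-133)) = 23377 - 1/(170 + 2128) = 23377 - 1/2298 = 53720345/2298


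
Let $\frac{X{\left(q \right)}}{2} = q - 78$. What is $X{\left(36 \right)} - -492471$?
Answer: $492387$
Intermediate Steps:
$X{\left(q \right)} = -156 + 2 q$ ($X{\left(q \right)} = 2 \left(q - 78\right) = 2 \left(-78 + q\right) = -156 + 2 q$)
$X{\left(36 \right)} - -492471 = \left(-156 + 2 \cdot 36\right) - -492471 = \left(-156 + 72\right) + 492471 = -84 + 492471 = 492387$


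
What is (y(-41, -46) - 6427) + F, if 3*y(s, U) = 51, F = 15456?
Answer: 9046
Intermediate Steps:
y(s, U) = 17 (y(s, U) = (⅓)*51 = 17)
(y(-41, -46) - 6427) + F = (17 - 6427) + 15456 = -6410 + 15456 = 9046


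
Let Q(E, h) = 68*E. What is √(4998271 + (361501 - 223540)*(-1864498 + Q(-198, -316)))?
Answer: I*√259080517211 ≈ 5.09e+5*I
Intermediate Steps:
√(4998271 + (361501 - 223540)*(-1864498 + Q(-198, -316))) = √(4998271 + (361501 - 223540)*(-1864498 + 68*(-198))) = √(4998271 + 137961*(-1864498 - 13464)) = √(4998271 + 137961*(-1877962)) = √(4998271 - 259085515482) = √(-259080517211) = I*√259080517211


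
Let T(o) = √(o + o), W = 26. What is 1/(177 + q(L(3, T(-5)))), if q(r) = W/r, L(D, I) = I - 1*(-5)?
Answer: 6325/1143211 + 26*I*√10/1143211 ≈ 0.0055327 + 7.192e-5*I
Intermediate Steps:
T(o) = √2*√o (T(o) = √(2*o) = √2*√o)
L(D, I) = 5 + I (L(D, I) = I + 5 = 5 + I)
q(r) = 26/r
1/(177 + q(L(3, T(-5)))) = 1/(177 + 26/(5 + √2*√(-5))) = 1/(177 + 26/(5 + √2*(I*√5))) = 1/(177 + 26/(5 + I*√10))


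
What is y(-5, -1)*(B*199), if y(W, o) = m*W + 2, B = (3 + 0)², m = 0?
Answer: 3582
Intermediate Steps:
B = 9 (B = 3² = 9)
y(W, o) = 2 (y(W, o) = 0*W + 2 = 0 + 2 = 2)
y(-5, -1)*(B*199) = 2*(9*199) = 2*1791 = 3582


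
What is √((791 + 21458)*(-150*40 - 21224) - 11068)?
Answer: 2*I*√151429461 ≈ 24611.0*I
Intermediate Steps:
√((791 + 21458)*(-150*40 - 21224) - 11068) = √(22249*(-6000 - 21224) - 11068) = √(22249*(-27224) - 11068) = √(-605706776 - 11068) = √(-605717844) = 2*I*√151429461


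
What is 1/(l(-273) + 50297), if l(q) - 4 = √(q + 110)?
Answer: 50301/2530190764 - I*√163/2530190764 ≈ 1.988e-5 - 5.0459e-9*I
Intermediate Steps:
l(q) = 4 + √(110 + q) (l(q) = 4 + √(q + 110) = 4 + √(110 + q))
1/(l(-273) + 50297) = 1/((4 + √(110 - 273)) + 50297) = 1/((4 + √(-163)) + 50297) = 1/((4 + I*√163) + 50297) = 1/(50301 + I*√163)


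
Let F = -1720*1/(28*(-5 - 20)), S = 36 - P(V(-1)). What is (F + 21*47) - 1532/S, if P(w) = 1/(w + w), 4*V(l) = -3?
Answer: 72971/77 ≈ 947.68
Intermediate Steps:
V(l) = -¾ (V(l) = (¼)*(-3) = -¾)
P(w) = 1/(2*w)
S = 110/3 (S = 36 - 1/(2*(-¾)) = 36 - (-4)/(2*3) = 36 - 1*(-⅔) = 36 + ⅔ = 110/3 ≈ 36.667)
F = 86/35 (F = -1720/(28*(-25)) = -1720/(-700) = -1720*(-1/700) = 86/35 ≈ 2.4571)
(F + 21*47) - 1532/S = (86/35 + 21*47) - 1532/110/3 = (86/35 + 987) - 1532*3/110 = 34631/35 - 2298/55 = 72971/77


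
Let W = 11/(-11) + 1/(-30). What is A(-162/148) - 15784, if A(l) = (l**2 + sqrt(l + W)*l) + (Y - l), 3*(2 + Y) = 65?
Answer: -258938803/16428 - 27*I*sqrt(655455)/13690 ≈ -15762.0 - 1.5967*I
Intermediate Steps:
W = -31/30 (W = 11*(-1/11) + 1*(-1/30) = -1 - 1/30 = -31/30 ≈ -1.0333)
Y = 59/3 (Y = -2 + (1/3)*65 = -2 + 65/3 = 59/3 ≈ 19.667)
A(l) = 59/3 + l**2 - l + l*sqrt(-31/30 + l) (A(l) = (l**2 + sqrt(l - 31/30)*l) + (59/3 - l) = (l**2 + sqrt(-31/30 + l)*l) + (59/3 - l) = (l**2 + l*sqrt(-31/30 + l)) + (59/3 - l) = 59/3 + l**2 - l + l*sqrt(-31/30 + l))
A(-162/148) - 15784 = (59/3 + (-162/148)**2 - (-162)/148 + (-162/148)*sqrt(-930 + 900*(-162/148))/30) - 15784 = (59/3 + (-162*1/148)**2 - (-162)/148 + (-162*1/148)*sqrt(-930 + 900*(-162*1/148))/30) - 15784 = (59/3 + (-81/74)**2 - 1*(-81/74) + (1/30)*(-81/74)*sqrt(-930 + 900*(-81/74))) - 15784 = (59/3 + 6561/5476 + 81/74 + (1/30)*(-81/74)*sqrt(-930 - 36450/37)) - 15784 = (59/3 + 6561/5476 + 81/74 + (1/30)*(-81/74)*sqrt(-70860/37)) - 15784 = (59/3 + 6561/5476 + 81/74 + (1/30)*(-81/74)*(2*I*sqrt(655455)/37)) - 15784 = (59/3 + 6561/5476 + 81/74 - 27*I*sqrt(655455)/13690) - 15784 = (360749/16428 - 27*I*sqrt(655455)/13690) - 15784 = -258938803/16428 - 27*I*sqrt(655455)/13690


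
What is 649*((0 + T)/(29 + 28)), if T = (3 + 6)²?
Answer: 17523/19 ≈ 922.26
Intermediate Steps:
T = 81 (T = 9² = 81)
649*((0 + T)/(29 + 28)) = 649*((0 + 81)/(29 + 28)) = 649*(81/57) = 649*(81*(1/57)) = 649*(27/19) = 17523/19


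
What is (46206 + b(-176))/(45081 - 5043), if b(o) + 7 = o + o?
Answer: 45847/40038 ≈ 1.1451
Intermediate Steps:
b(o) = -7 + 2*o (b(o) = -7 + (o + o) = -7 + 2*o)
(46206 + b(-176))/(45081 - 5043) = (46206 + (-7 + 2*(-176)))/(45081 - 5043) = (46206 + (-7 - 352))/40038 = (46206 - 359)*(1/40038) = 45847*(1/40038) = 45847/40038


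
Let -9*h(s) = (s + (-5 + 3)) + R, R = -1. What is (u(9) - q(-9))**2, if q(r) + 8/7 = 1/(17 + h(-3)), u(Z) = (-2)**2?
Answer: 3560769/137641 ≈ 25.870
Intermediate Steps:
u(Z) = 4
h(s) = 1/3 - s/9 (h(s) = -((s + (-5 + 3)) - 1)/9 = -((s - 2) - 1)/9 = -((-2 + s) - 1)/9 = -(-3 + s)/9 = 1/3 - s/9)
q(r) = -403/371 (q(r) = -8/7 + 1/(17 + (1/3 - 1/9*(-3))) = -8/7 + 1/(17 + (1/3 + 1/3)) = -8/7 + 1/(17 + 2/3) = -8/7 + 1/(53/3) = -8/7 + 3/53 = -403/371)
(u(9) - q(-9))**2 = (4 - 1*(-403/371))**2 = (4 + 403/371)**2 = (1887/371)**2 = 3560769/137641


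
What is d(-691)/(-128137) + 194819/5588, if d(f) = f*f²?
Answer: 1868664727351/716029556 ≈ 2609.8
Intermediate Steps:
d(f) = f³
d(-691)/(-128137) + 194819/5588 = (-691)³/(-128137) + 194819/5588 = -329939371*(-1/128137) + 194819*(1/5588) = 329939371/128137 + 194819/5588 = 1868664727351/716029556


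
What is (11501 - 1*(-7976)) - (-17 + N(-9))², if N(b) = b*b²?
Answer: -537039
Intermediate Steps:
N(b) = b³
(11501 - 1*(-7976)) - (-17 + N(-9))² = (11501 - 1*(-7976)) - (-17 + (-9)³)² = (11501 + 7976) - (-17 - 729)² = 19477 - 1*(-746)² = 19477 - 1*556516 = 19477 - 556516 = -537039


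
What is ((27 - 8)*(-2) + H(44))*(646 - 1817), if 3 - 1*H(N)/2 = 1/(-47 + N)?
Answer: 110074/3 ≈ 36691.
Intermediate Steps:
H(N) = 6 - 2/(-47 + N)
((27 - 8)*(-2) + H(44))*(646 - 1817) = ((27 - 8)*(-2) + 2*(-142 + 3*44)/(-47 + 44))*(646 - 1817) = (19*(-2) + 2*(-142 + 132)/(-3))*(-1171) = (-38 + 2*(-⅓)*(-10))*(-1171) = (-38 + 20/3)*(-1171) = -94/3*(-1171) = 110074/3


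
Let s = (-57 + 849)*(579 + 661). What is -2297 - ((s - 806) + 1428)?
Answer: -984999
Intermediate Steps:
s = 982080 (s = 792*1240 = 982080)
-2297 - ((s - 806) + 1428) = -2297 - ((982080 - 806) + 1428) = -2297 - (981274 + 1428) = -2297 - 1*982702 = -2297 - 982702 = -984999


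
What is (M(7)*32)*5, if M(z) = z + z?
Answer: 2240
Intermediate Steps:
M(z) = 2*z
(M(7)*32)*5 = ((2*7)*32)*5 = (14*32)*5 = 448*5 = 2240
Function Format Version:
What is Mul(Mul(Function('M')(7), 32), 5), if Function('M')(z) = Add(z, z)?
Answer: 2240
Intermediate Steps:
Function('M')(z) = Mul(2, z)
Mul(Mul(Function('M')(7), 32), 5) = Mul(Mul(Mul(2, 7), 32), 5) = Mul(Mul(14, 32), 5) = Mul(448, 5) = 2240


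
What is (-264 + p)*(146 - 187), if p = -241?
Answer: 20705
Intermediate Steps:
(-264 + p)*(146 - 187) = (-264 - 241)*(146 - 187) = -505*(-41) = 20705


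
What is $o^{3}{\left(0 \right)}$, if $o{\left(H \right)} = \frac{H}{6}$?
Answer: $0$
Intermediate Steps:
$o{\left(H \right)} = \frac{H}{6}$ ($o{\left(H \right)} = H \frac{1}{6} = \frac{H}{6}$)
$o^{3}{\left(0 \right)} = \left(\frac{1}{6} \cdot 0\right)^{3} = 0^{3} = 0$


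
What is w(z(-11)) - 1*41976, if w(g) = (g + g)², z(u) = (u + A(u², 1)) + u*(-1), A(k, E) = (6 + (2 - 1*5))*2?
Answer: -41832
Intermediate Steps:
A(k, E) = 6 (A(k, E) = (6 + (2 - 5))*2 = (6 - 3)*2 = 3*2 = 6)
z(u) = 6 (z(u) = (u + 6) + u*(-1) = (6 + u) - u = 6)
w(g) = 4*g² (w(g) = (2*g)² = 4*g²)
w(z(-11)) - 1*41976 = 4*6² - 1*41976 = 4*36 - 41976 = 144 - 41976 = -41832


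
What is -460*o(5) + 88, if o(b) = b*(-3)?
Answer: 6988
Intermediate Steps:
o(b) = -3*b
-460*o(5) + 88 = -(-1380)*5 + 88 = -460*(-15) + 88 = 6900 + 88 = 6988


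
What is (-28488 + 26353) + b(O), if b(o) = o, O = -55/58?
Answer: -123885/58 ≈ -2135.9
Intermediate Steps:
O = -55/58 (O = -55*1/58 = -55/58 ≈ -0.94828)
(-28488 + 26353) + b(O) = (-28488 + 26353) - 55/58 = -2135 - 55/58 = -123885/58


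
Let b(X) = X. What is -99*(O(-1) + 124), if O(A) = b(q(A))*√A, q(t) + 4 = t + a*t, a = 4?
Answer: -12276 + 891*I ≈ -12276.0 + 891.0*I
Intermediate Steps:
q(t) = -4 + 5*t (q(t) = -4 + (t + 4*t) = -4 + 5*t)
O(A) = √A*(-4 + 5*A) (O(A) = (-4 + 5*A)*√A = √A*(-4 + 5*A))
-99*(O(-1) + 124) = -99*(√(-1)*(-4 + 5*(-1)) + 124) = -99*(I*(-4 - 5) + 124) = -99*(I*(-9) + 124) = -99*(-9*I + 124) = -99*(124 - 9*I) = -12276 + 891*I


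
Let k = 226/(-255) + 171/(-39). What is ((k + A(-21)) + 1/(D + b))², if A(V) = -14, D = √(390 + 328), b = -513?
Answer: 281161056147911141134/756943613728254225 + 33535715656*√718/228338948334315 ≈ 371.45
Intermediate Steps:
D = √718 ≈ 26.796
k = -17473/3315 (k = 226*(-1/255) + 171*(-1/39) = -226/255 - 57/13 = -17473/3315 ≈ -5.2709)
((k + A(-21)) + 1/(D + b))² = ((-17473/3315 - 14) + 1/(√718 - 513))² = (-63883/3315 + 1/(-513 + √718))²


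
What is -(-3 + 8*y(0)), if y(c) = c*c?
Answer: 3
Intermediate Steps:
y(c) = c²
-(-3 + 8*y(0)) = -(-3 + 8*0²) = -(-3 + 8*0) = -(-3 + 0) = -1*(-3) = 3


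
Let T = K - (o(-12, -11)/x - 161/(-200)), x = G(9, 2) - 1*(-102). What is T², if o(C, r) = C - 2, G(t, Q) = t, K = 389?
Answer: 74316968491441/492840000 ≈ 1.5079e+5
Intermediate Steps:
o(C, r) = -2 + C
x = 111 (x = 9 - 1*(-102) = 9 + 102 = 111)
T = 8620729/22200 (T = 389 - ((-2 - 12)/111 - 161/(-200)) = 389 - (-14*1/111 - 161*(-1/200)) = 389 - (-14/111 + 161/200) = 389 - 1*15071/22200 = 389 - 15071/22200 = 8620729/22200 ≈ 388.32)
T² = (8620729/22200)² = 74316968491441/492840000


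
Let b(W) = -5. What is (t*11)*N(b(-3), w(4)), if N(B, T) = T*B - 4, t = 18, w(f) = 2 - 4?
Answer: 1188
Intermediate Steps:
w(f) = -2
N(B, T) = -4 + B*T (N(B, T) = B*T - 4 = -4 + B*T)
(t*11)*N(b(-3), w(4)) = (18*11)*(-4 - 5*(-2)) = 198*(-4 + 10) = 198*6 = 1188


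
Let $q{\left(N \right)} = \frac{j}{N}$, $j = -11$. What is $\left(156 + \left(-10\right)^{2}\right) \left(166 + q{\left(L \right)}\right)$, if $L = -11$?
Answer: $42752$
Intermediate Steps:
$q{\left(N \right)} = - \frac{11}{N}$
$\left(156 + \left(-10\right)^{2}\right) \left(166 + q{\left(L \right)}\right) = \left(156 + \left(-10\right)^{2}\right) \left(166 - \frac{11}{-11}\right) = \left(156 + 100\right) \left(166 - -1\right) = 256 \left(166 + 1\right) = 256 \cdot 167 = 42752$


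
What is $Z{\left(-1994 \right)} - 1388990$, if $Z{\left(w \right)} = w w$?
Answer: $2587046$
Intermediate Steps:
$Z{\left(w \right)} = w^{2}$
$Z{\left(-1994 \right)} - 1388990 = \left(-1994\right)^{2} - 1388990 = 3976036 - 1388990 = 2587046$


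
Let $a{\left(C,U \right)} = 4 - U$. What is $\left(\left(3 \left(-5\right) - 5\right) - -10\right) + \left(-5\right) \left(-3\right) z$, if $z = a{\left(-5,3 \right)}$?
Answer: $5$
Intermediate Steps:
$z = 1$ ($z = 4 - 3 = 1$)
$\left(\left(3 \left(-5\right) - 5\right) - -10\right) + \left(-5\right) \left(-3\right) z = \left(\left(3 \left(-5\right) - 5\right) - -10\right) + \left(-5\right) \left(-3\right) 1 = \left(\left(-15 - 5\right) + 10\right) + 15 \cdot 1 = \left(-20 + 10\right) + 15 = -10 + 15 = 5$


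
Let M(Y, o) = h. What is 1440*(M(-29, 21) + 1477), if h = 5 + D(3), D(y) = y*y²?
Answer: 2172960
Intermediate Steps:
D(y) = y³
h = 32 (h = 5 + 3³ = 5 + 27 = 32)
M(Y, o) = 32
1440*(M(-29, 21) + 1477) = 1440*(32 + 1477) = 1440*1509 = 2172960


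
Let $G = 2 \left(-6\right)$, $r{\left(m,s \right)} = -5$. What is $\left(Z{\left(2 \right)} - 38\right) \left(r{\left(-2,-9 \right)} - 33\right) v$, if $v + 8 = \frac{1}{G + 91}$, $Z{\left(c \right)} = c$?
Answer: $- \frac{863208}{79} \approx -10927.0$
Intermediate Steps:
$G = -12$
$v = - \frac{631}{79}$ ($v = -8 + \frac{1}{-12 + 91} = -8 + \frac{1}{79} = - \frac{631}{79} \approx -7.9873$)
$\left(Z{\left(2 \right)} - 38\right) \left(r{\left(-2,-9 \right)} - 33\right) v = \left(2 - 38\right) \left(-5 - 33\right) \left(- \frac{631}{79}\right) = \left(-36\right) \left(-38\right) \left(- \frac{631}{79}\right) = 1368 \left(- \frac{631}{79}\right) = - \frac{863208}{79}$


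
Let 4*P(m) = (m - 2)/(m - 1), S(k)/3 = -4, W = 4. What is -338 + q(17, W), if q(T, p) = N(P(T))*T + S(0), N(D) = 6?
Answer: -248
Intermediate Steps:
S(k) = -12 (S(k) = 3*(-4) = -12)
P(m) = (-2 + m)/(4*(-1 + m)) (P(m) = ((m - 2)/(m - 1))/4 = ((-2 + m)/(-1 + m))/4 = (-2 + m)/(4*(-1 + m)))
q(T, p) = -12 + 6*T (q(T, p) = 6*T - 12 = -12 + 6*T)
-338 + q(17, W) = -338 + (-12 + 6*17) = -338 + (-12 + 102) = -338 + 90 = -248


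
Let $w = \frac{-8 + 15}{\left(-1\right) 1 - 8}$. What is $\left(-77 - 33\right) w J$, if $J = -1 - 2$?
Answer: $- \frac{770}{3} \approx -256.67$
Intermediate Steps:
$w = - \frac{7}{9}$ ($w = \frac{7}{-1 - 8} = \frac{7}{-9} = 7 \left(- \frac{1}{9}\right) = - \frac{7}{9} \approx -0.77778$)
$J = -3$
$\left(-77 - 33\right) w J = \left(-77 - 33\right) \left(\left(- \frac{7}{9}\right) \left(-3\right)\right) = \left(-110\right) \frac{7}{3} = - \frac{770}{3}$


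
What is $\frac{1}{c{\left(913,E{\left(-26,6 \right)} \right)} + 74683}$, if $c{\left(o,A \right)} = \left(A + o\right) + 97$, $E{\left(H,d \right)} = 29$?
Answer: $\frac{1}{75722} \approx 1.3206 \cdot 10^{-5}$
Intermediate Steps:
$c{\left(o,A \right)} = 97 + A + o$
$\frac{1}{c{\left(913,E{\left(-26,6 \right)} \right)} + 74683} = \frac{1}{\left(97 + 29 + 913\right) + 74683} = \frac{1}{1039 + 74683} = \frac{1}{75722}$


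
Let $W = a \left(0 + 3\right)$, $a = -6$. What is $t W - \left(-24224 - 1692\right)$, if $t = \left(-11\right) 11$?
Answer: $28094$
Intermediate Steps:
$W = -18$ ($W = - 6 \left(0 + 3\right) = \left(-6\right) 3 = -18$)
$t = -121$
$t W - \left(-24224 - 1692\right) = \left(-121\right) \left(-18\right) - \left(-24224 - 1692\right) = 2178 - \left(-24224 - 1692\right) = 2178 - -25916 = 2178 + 25916 = 28094$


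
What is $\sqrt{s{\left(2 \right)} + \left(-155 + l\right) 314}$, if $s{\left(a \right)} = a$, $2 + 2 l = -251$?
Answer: $3 i \sqrt{9821} \approx 297.3 i$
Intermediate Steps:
$l = - \frac{253}{2}$ ($l = -1 + \frac{1}{2} \left(-251\right) = -1 - \frac{251}{2} = - \frac{253}{2} \approx -126.5$)
$\sqrt{s{\left(2 \right)} + \left(-155 + l\right) 314} = \sqrt{2 + \left(-155 - \frac{253}{2}\right) 314} = \sqrt{2 - 88391} = \sqrt{-88389} = 3 i \sqrt{9821}$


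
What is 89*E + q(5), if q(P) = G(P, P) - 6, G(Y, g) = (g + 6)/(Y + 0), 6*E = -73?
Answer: -32599/30 ≈ -1086.6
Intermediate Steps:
E = -73/6 (E = (1/6)*(-73) = -73/6 ≈ -12.167)
G(Y, g) = (6 + g)/Y
q(P) = -6 + (6 + P)/P (q(P) = (6 + P)/P - 6 = -6 + (6 + P)/P)
89*E + q(5) = 89*(-73/6) + (-5 + 6/5) = -6497/6 + (-5 + 6*(1/5)) = -6497/6 + (-5 + 6/5) = -6497/6 - 19/5 = -32599/30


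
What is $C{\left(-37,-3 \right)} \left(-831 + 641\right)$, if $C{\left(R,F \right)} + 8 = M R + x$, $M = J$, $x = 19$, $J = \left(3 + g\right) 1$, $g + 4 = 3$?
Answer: $11970$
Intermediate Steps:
$g = -1$ ($g = -4 + 3 = -1$)
$J = 2$ ($J = \left(3 - 1\right) 1 = 2 \cdot 1 = 2$)
$M = 2$
$C{\left(R,F \right)} = 11 + 2 R$ ($C{\left(R,F \right)} = -8 + \left(2 R + 19\right) = -8 + \left(19 + 2 R\right) = 11 + 2 R$)
$C{\left(-37,-3 \right)} \left(-831 + 641\right) = \left(11 + 2 \left(-37\right)\right) \left(-831 + 641\right) = \left(11 - 74\right) \left(-190\right) = \left(-63\right) \left(-190\right) = 11970$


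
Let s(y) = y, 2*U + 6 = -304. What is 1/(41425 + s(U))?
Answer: 1/41270 ≈ 2.4231e-5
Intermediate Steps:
U = -155 (U = -3 + (½)*(-304) = -3 - 152 = -155)
1/(41425 + s(U)) = 1/(41425 - 155) = 1/41270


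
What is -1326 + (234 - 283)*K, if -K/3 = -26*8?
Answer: -31902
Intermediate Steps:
K = 624 (K = -(-78)*8 = -3*(-208) = 624)
-1326 + (234 - 283)*K = -1326 + (234 - 283)*624 = -1326 - 49*624 = -1326 - 30576 = -31902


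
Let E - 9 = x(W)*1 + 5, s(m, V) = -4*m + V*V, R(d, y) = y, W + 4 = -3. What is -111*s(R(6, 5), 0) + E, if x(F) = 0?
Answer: 2234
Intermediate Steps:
W = -7 (W = -4 - 3 = -7)
s(m, V) = V² - 4*m (s(m, V) = -4*m + V² = V² - 4*m)
E = 14 (E = 9 + (0*1 + 5) = 9 + (0 + 5) = 9 + 5 = 14)
-111*s(R(6, 5), 0) + E = -111*(0² - 4*5) + 14 = -111*(0 - 20) + 14 = -111*(-20) + 14 = 2220 + 14 = 2234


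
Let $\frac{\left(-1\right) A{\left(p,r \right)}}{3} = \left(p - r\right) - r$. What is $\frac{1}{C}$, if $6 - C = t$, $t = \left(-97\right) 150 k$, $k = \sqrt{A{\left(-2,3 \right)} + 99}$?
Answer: $- \frac{1}{4339901244} + \frac{2425 \sqrt{123}}{4339901244} \approx 6.1968 \cdot 10^{-6}$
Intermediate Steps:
$A{\left(p,r \right)} = - 3 p + 6 r$ ($A{\left(p,r \right)} = - 3 \left(\left(p - r\right) - r\right) = - 3 \left(p - 2 r\right) = - 3 p + 6 r$)
$k = \sqrt{123}$ ($k = \sqrt{\left(\left(-3\right) \left(-2\right) + 6 \cdot 3\right) + 99} = \sqrt{\left(6 + 18\right) + 99} = \sqrt{24 + 99} = \sqrt{123} \approx 11.091$)
$t = - 14550 \sqrt{123}$ ($t = \left(-97\right) 150 \sqrt{123} = - 14550 \sqrt{123} \approx -1.6137 \cdot 10^{5}$)
$C = 6 + 14550 \sqrt{123}$ ($C = 6 - - 14550 \sqrt{123} = 6 + 14550 \sqrt{123} \approx 1.6137 \cdot 10^{5}$)
$\frac{1}{C} = \frac{1}{6 + 14550 \sqrt{123}}$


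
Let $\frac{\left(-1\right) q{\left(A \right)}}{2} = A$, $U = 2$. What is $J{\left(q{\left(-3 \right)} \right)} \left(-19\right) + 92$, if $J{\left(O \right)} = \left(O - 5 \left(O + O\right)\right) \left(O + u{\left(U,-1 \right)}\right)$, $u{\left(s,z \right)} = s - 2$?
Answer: $6248$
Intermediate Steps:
$u{\left(s,z \right)} = -2 + s$ ($u{\left(s,z \right)} = s - 2 = -2 + s$)
$q{\left(A \right)} = - 2 A$
$J{\left(O \right)} = - 9 O^{2}$ ($J{\left(O \right)} = \left(O - 5 \left(O + O\right)\right) \left(O + \left(-2 + 2\right)\right) = \left(O - 5 \cdot 2 O\right) \left(O + 0\right) = \left(O - 10 O\right) O = - 9 O O = - 9 O^{2}$)
$J{\left(q{\left(-3 \right)} \right)} \left(-19\right) + 92 = - 9 \left(\left(-2\right) \left(-3\right)\right)^{2} \left(-19\right) + 92 = - 9 \cdot 6^{2} \left(-19\right) + 92 = \left(-9\right) 36 \left(-19\right) + 92 = \left(-324\right) \left(-19\right) + 92 = 6156 + 92 = 6248$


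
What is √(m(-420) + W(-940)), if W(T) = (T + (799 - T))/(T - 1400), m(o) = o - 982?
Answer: I*√213296135/390 ≈ 37.448*I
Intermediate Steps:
m(o) = -982 + o
W(T) = 799/(-1400 + T)
√(m(-420) + W(-940)) = √((-982 - 420) + 799/(-1400 - 940)) = √(-1402 + 799/(-2340)) = √(-1402 + 799*(-1/2340)) = √(-1402 - 799/2340) = √(-3281479/2340) = I*√213296135/390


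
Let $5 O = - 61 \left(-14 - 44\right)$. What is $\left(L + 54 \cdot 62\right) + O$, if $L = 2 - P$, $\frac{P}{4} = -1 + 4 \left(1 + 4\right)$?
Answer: $\frac{19908}{5} \approx 3981.6$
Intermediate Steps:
$P = 76$ ($P = 4 \left(-1 + 4 \left(1 + 4\right)\right) = 4 \left(-1 + 4 \cdot 5\right) = 4 \left(-1 + 20\right) = 4 \cdot 19 = 76$)
$L = -74$ ($L = 2 - 76 = -74$)
$O = \frac{3538}{5}$ ($O = \frac{\left(-61\right) \left(-14 - 44\right)}{5} = \frac{\left(-61\right) \left(-58\right)}{5} = \frac{1}{5} \cdot 3538 = \frac{3538}{5} \approx 707.6$)
$\left(L + 54 \cdot 62\right) + O = \left(-74 + 54 \cdot 62\right) + \frac{3538}{5} = \left(-74 + 3348\right) + \frac{3538}{5} = 3274 + \frac{3538}{5} = \frac{19908}{5}$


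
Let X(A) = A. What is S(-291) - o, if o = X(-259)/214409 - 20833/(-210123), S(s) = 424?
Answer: 19097746857328/45052262307 ≈ 423.90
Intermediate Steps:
o = 4412360840/45052262307 (o = -259/214409 - 20833/(-210123) = -259*1/214409 - 20833*(-1/210123) = -259/214409 + 20833/210123 = 4412360840/45052262307 ≈ 0.097939)
S(-291) - o = 424 - 1*4412360840/45052262307 = 424 - 4412360840/45052262307 = 19097746857328/45052262307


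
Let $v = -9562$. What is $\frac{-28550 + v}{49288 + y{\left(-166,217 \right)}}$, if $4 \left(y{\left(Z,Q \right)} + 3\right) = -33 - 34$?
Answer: $- \frac{50816}{65691} \approx -0.77356$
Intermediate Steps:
$y{\left(Z,Q \right)} = - \frac{79}{4}$ ($y{\left(Z,Q \right)} = -3 + \frac{-33 - 34}{4} = -3 + \frac{1}{4} \left(-67\right) = -3 - \frac{67}{4} = - \frac{79}{4}$)
$\frac{-28550 + v}{49288 + y{\left(-166,217 \right)}} = \frac{-28550 - 9562}{49288 - \frac{79}{4}} = - \frac{38112}{\frac{197073}{4}} = \left(-38112\right) \frac{4}{197073} = - \frac{50816}{65691}$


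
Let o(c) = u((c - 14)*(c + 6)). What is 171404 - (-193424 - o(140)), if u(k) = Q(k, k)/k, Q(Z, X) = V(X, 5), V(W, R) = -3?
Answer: 2237125295/6132 ≈ 3.6483e+5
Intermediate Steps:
Q(Z, X) = -3
u(k) = -3/k
o(c) = -3/((-14 + c)*(6 + c)) (o(c) = -3*1/((c - 14)*(c + 6)) = -3*1/((-14 + c)*(6 + c)) = -3/((-14 + c)*(6 + c)))
171404 - (-193424 - o(140)) = 171404 - (-193424 - 3/(84 - 1*140² + 8*140)) = 171404 - (-193424 - 3/(84 - 1*19600 + 1120)) = 171404 - (-193424 - 3/(84 - 19600 + 1120)) = 171404 - (-193424 - 3/(-18396)) = 171404 - (-193424 - 3*(-1)/18396) = 171404 - (-193424 - 1*(-1/6132)) = 171404 - (-193424 + 1/6132) = 171404 - 1*(-1186075967/6132) = 171404 + 1186075967/6132 = 2237125295/6132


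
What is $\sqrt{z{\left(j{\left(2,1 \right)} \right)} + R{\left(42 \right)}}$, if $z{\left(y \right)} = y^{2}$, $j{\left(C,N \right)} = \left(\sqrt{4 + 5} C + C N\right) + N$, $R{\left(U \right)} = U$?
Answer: $\sqrt{123} \approx 11.091$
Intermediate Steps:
$j{\left(C,N \right)} = N + 3 C + C N$ ($j{\left(C,N \right)} = \left(\sqrt{9} C + C N\right) + N = \left(3 C + C N\right) + N = N + 3 C + C N$)
$\sqrt{z{\left(j{\left(2,1 \right)} \right)} + R{\left(42 \right)}} = \sqrt{\left(1 + 3 \cdot 2 + 2 \cdot 1\right)^{2} + 42} = \sqrt{\left(1 + 6 + 2\right)^{2} + 42} = \sqrt{9^{2} + 42} = \sqrt{81 + 42} = \sqrt{123}$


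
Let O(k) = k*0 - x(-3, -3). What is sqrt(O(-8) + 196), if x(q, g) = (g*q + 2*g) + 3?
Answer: sqrt(190) ≈ 13.784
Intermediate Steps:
x(q, g) = 3 + 2*g + g*q (x(q, g) = (2*g + g*q) + 3 = 3 + 2*g + g*q)
O(k) = -6 (O(k) = k*0 - (3 + 2*(-3) - 3*(-3)) = 0 - (3 - 6 + 9) = 0 - 1*6 = 0 - 6 = -6)
sqrt(O(-8) + 196) = sqrt(-6 + 196) = sqrt(190)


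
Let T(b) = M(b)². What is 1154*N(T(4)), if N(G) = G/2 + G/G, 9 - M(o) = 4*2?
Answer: 1731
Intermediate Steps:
M(o) = 1 (M(o) = 9 - 4*2 = 9 - 1*8 = 9 - 8 = 1)
T(b) = 1 (T(b) = 1² = 1)
N(G) = 1 + G/2 (N(G) = G*(½) + 1 = G/2 + 1 = 1 + G/2)
1154*N(T(4)) = 1154*(1 + (½)*1) = 1154*(1 + ½) = 1154*(3/2) = 1731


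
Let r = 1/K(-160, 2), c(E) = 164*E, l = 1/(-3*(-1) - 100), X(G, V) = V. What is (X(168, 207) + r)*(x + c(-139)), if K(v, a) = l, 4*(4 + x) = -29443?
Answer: -6635365/2 ≈ -3.3177e+6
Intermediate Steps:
x = -29459/4 (x = -4 + (¼)*(-29443) = -4 - 29443/4 = -29459/4 ≈ -7364.8)
l = -1/97 (l = 1/(3 - 100) = 1/(-97) = -1/97 ≈ -0.010309)
K(v, a) = -1/97
r = -97 (r = 1/(-1/97) = -97)
(X(168, 207) + r)*(x + c(-139)) = (207 - 97)*(-29459/4 + 164*(-139)) = 110*(-29459/4 - 22796) = 110*(-120643/4) = -6635365/2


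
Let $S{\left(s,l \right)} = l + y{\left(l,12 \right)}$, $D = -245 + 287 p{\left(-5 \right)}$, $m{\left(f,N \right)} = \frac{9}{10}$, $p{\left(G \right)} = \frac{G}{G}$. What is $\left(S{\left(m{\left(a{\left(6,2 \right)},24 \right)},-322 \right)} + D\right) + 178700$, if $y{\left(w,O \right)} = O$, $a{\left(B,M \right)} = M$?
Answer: $178432$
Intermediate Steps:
$p{\left(G \right)} = 1$
$m{\left(f,N \right)} = \frac{9}{10}$ ($m{\left(f,N \right)} = 9 \cdot \frac{1}{10} = \frac{9}{10}$)
$D = 42$ ($D = -245 + 287 \cdot 1 = -245 + 287 = 42$)
$S{\left(s,l \right)} = 12 + l$ ($S{\left(s,l \right)} = l + 12 = 12 + l$)
$\left(S{\left(m{\left(a{\left(6,2 \right)},24 \right)},-322 \right)} + D\right) + 178700 = \left(\left(12 - 322\right) + 42\right) + 178700 = \left(-310 + 42\right) + 178700 = -268 + 178700 = 178432$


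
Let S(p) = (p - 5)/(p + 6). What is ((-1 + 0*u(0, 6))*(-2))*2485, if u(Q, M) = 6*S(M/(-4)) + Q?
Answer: 4970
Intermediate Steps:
S(p) = (-5 + p)/(6 + p)
u(Q, M) = Q + 6*(-5 - M/4)/(6 - M/4) (u(Q, M) = 6*((-5 + M/(-4))/(6 + M/(-4))) + Q = 6*((-5 + M*(-¼))/(6 + M*(-¼))) + Q = 6*((-5 - M/4)/(6 - M/4)) + Q = 6*(-5 - M/4)/(6 - M/4) + Q = Q + 6*(-5 - M/4)/(6 - M/4))
((-1 + 0*u(0, 6))*(-2))*2485 = ((-1 + 0*((120 + 6*6 + 0*(-24 + 6))/(-24 + 6)))*(-2))*2485 = ((-1 + 0*((120 + 36 + 0*(-18))/(-18)))*(-2))*2485 = ((-1 + 0*(-(120 + 36 + 0)/18))*(-2))*2485 = ((-1 + 0*(-1/18*156))*(-2))*2485 = ((-1 + 0*(-26/3))*(-2))*2485 = ((-1 + 0)*(-2))*2485 = -1*(-2)*2485 = 2*2485 = 4970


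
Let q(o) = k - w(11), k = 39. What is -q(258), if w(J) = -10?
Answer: -49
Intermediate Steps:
q(o) = 49 (q(o) = 39 - 1*(-10) = 39 + 10 = 49)
-q(258) = -1*49 = -49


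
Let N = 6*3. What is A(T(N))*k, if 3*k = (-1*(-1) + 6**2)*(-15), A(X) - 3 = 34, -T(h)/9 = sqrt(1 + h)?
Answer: -6845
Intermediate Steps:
N = 18
T(h) = -9*sqrt(1 + h)
A(X) = 37 (A(X) = 3 + 34 = 37)
k = -185 (k = ((-1*(-1) + 6**2)*(-15))/3 = ((1 + 36)*(-15))/3 = (37*(-15))/3 = (1/3)*(-555) = -185)
A(T(N))*k = 37*(-185) = -6845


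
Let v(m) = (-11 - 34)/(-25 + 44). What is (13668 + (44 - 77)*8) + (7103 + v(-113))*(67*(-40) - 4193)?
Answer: -926995500/19 ≈ -4.8789e+7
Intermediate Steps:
v(m) = -45/19
(13668 + (44 - 77)*8) + (7103 + v(-113))*(67*(-40) - 4193) = (13668 + (44 - 77)*8) + (7103 - 45/19)*(67*(-40) - 4193) = (13668 - 33*8) + 134912*(-2680 - 4193)/19 = (13668 - 264) + (134912/19)*(-6873) = 13404 - 927250176/19 = -926995500/19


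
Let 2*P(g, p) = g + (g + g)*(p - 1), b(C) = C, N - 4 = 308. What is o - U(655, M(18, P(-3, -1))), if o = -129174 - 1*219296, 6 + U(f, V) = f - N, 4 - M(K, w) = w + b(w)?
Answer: -348807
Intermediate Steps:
N = 312 (N = 4 + 308 = 312)
P(g, p) = g/2 + g*(-1 + p) (P(g, p) = (g + (g + g)*(p - 1))/2 = (g + (2*g)*(-1 + p))/2 = (g + 2*g*(-1 + p))/2 = g/2 + g*(-1 + p))
M(K, w) = 4 - 2*w (M(K, w) = 4 - (w + w) = 4 - 2*w)
U(f, V) = -318 + f (U(f, V) = -6 + (f - 1*312) = -6 + (f - 312) = -6 + (-312 + f) = -318 + f)
o = -348470 (o = -129174 - 219296 = -348470)
o - U(655, M(18, P(-3, -1))) = -348470 - (-318 + 655) = -348470 - 1*337 = -348470 - 337 = -348807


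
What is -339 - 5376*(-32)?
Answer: 171693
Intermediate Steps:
-339 - 5376*(-32) = -339 - 448*(-384) = -339 + 172032 = 171693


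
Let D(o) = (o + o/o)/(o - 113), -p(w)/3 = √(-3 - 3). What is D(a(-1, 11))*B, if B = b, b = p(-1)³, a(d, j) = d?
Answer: 0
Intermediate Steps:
p(w) = -3*I*√6 (p(w) = -3*√(-3 - 3) = -3*I*√6)
D(o) = (1 + o)/(-113 + o) (D(o) = (o + 1)/(-113 + o) = (1 + o)/(-113 + o))
b = 162*I*√6 (b = (-3*I*√6)³ = 162*I*√6 ≈ 396.82*I)
B = 162*I*√6 ≈ 396.82*I
D(a(-1, 11))*B = ((1 - 1)/(-113 - 1))*(162*I*√6) = (0/(-114))*(162*I*√6) = (-1/114*0)*(162*I*√6) = 0*(162*I*√6) = 0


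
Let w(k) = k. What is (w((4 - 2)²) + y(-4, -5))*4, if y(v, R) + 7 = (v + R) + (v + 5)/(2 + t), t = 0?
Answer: -46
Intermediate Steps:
y(v, R) = -9/2 + R + 3*v/2 (y(v, R) = -7 + ((v + R) + (v + 5)/(2 + 0)) = -7 + ((R + v) + (5 + v)/2) = -7 + ((R + v) + (5 + v)*(½)) = -7 + ((R + v) + (5/2 + v/2)) = -7 + (5/2 + R + 3*v/2) = -9/2 + R + 3*v/2)
(w((4 - 2)²) + y(-4, -5))*4 = ((4 - 2)² + (-9/2 - 5 + (3/2)*(-4)))*4 = (2² + (-9/2 - 5 - 6))*4 = (4 - 31/2)*4 = -23/2*4 = -46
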